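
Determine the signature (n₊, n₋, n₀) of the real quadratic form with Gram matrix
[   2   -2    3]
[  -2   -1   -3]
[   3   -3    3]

step 0: pivot 2 → sign +
step 1: pivot -3 → sign −
step 2: pivot -3/2 → sign −
signature = (1, 2, 0)

Answer: (1, 2, 0)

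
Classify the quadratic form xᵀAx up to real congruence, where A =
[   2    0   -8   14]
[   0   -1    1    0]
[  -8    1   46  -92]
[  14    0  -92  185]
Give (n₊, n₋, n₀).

Answer: (3, 1, 0)

Derivation:
step 0: pivot 2 → sign +
step 1: pivot -1 → sign −
step 2: pivot 15 → sign +
step 3: pivot 3/5 → sign +
signature = (3, 1, 0)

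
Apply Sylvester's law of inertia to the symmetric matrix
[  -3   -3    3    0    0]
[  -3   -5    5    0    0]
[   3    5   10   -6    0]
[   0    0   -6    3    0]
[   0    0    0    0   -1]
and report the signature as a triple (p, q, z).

Answer: (2, 3, 0)

Derivation:
step 0: pivot -3 → sign −
step 1: pivot -2 → sign −
step 2: pivot 15 → sign +
step 3: pivot 3/5 → sign +
step 4: pivot -1 → sign −
signature = (2, 3, 0)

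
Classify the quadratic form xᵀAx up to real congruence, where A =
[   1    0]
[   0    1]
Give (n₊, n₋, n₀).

Answer: (2, 0, 0)

Derivation:
step 0: pivot 1 → sign +
step 1: pivot 1 → sign +
signature = (2, 0, 0)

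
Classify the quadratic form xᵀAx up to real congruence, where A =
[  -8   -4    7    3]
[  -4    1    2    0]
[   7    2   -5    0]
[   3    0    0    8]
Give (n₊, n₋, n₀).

step 0: pivot -8 → sign −
step 1: pivot 3 → sign +
step 2: pivot 3/8 → sign +
step 3: pivot -1 → sign −
signature = (2, 2, 0)

Answer: (2, 2, 0)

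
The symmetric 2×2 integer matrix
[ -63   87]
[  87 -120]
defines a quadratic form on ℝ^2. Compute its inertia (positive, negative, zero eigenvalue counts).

step 0: pivot -63 → sign −
step 1: pivot 1/7 → sign +
signature = (1, 1, 0)

Answer: (1, 1, 0)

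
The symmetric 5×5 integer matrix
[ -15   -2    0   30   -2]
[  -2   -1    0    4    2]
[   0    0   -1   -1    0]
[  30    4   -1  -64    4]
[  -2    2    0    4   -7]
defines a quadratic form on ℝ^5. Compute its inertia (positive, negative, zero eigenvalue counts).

step 0: pivot -15 → sign −
step 1: pivot -11/15 → sign −
step 2: pivot -1 → sign −
step 3: pivot -3 → sign −
step 4: pivot 3/11 → sign +
signature = (1, 4, 0)

Answer: (1, 4, 0)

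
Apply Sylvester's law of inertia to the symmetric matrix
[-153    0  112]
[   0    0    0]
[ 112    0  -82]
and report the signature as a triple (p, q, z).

step 0: pivot -153 → sign −
step 1: pivot -2/153 → sign −
step 2: row/col 2 already zero → sign 0
signature = (0, 2, 1)

Answer: (0, 2, 1)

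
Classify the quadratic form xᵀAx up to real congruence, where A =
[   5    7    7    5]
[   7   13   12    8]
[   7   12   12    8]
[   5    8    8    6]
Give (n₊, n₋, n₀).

step 0: pivot 5 → sign +
step 1: pivot 16/5 → sign +
step 2: pivot 11/16 → sign +
step 3: pivot 6/11 → sign +
signature = (4, 0, 0)

Answer: (4, 0, 0)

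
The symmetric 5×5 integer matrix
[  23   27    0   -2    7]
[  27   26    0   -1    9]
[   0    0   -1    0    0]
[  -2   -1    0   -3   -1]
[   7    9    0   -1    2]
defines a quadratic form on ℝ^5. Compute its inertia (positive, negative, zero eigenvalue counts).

step 0: pivot 23 → sign +
step 1: pivot -131/23 → sign −
step 2: pivot -1 → sign −
step 3: pivot -374/131 → sign −
step 4: pivot -3/374 → sign −
signature = (1, 4, 0)

Answer: (1, 4, 0)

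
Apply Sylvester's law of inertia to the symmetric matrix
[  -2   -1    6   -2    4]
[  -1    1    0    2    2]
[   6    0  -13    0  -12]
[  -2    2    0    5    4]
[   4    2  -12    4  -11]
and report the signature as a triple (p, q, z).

Answer: (2, 3, 0)

Derivation:
step 0: pivot -2 → sign −
step 1: pivot 3/2 → sign +
step 2: pivot -1 → sign −
step 3: pivot 1 → sign +
step 4: pivot -3 → sign −
signature = (2, 3, 0)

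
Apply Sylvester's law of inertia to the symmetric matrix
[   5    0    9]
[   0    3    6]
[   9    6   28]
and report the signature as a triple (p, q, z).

step 0: pivot 5 → sign +
step 1: pivot 3 → sign +
step 2: pivot -1/5 → sign −
signature = (2, 1, 0)

Answer: (2, 1, 0)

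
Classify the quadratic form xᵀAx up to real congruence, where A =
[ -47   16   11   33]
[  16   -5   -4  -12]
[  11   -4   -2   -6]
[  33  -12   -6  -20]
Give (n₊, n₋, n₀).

step 0: pivot -47 → sign −
step 1: pivot 21/47 → sign +
step 2: pivot 3/7 → sign +
step 3: pivot -2 → sign −
signature = (2, 2, 0)

Answer: (2, 2, 0)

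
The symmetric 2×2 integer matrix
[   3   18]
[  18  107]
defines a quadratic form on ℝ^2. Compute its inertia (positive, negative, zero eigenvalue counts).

step 0: pivot 3 → sign +
step 1: pivot -1 → sign −
signature = (1, 1, 0)

Answer: (1, 1, 0)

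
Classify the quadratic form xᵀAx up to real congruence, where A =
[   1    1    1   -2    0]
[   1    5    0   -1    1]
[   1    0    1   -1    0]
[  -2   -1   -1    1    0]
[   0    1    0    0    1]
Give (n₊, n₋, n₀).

step 0: pivot 1 → sign +
step 1: pivot 4 → sign +
step 2: pivot -1/4 → sign −
step 3: pivot 3 → sign +
step 4: pivot 2/3 → sign +
signature = (4, 1, 0)

Answer: (4, 1, 0)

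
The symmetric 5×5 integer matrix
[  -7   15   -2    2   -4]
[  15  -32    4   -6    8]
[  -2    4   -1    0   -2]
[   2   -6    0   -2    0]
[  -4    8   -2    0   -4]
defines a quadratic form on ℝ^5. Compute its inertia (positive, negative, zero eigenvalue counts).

step 0: pivot -7 → sign −
step 1: pivot 1/7 → sign +
step 2: pivot -1 → sign −
step 3: pivot -6 → sign −
step 4: row/col 4 already zero → sign 0
signature = (1, 3, 1)

Answer: (1, 3, 1)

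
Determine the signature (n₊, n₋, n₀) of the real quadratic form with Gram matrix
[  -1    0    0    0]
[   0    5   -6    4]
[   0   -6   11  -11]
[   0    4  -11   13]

Answer: (2, 2, 0)

Derivation:
step 0: pivot -1 → sign −
step 1: pivot 5 → sign +
step 2: pivot 19/5 → sign +
step 3: pivot -6/19 → sign −
signature = (2, 2, 0)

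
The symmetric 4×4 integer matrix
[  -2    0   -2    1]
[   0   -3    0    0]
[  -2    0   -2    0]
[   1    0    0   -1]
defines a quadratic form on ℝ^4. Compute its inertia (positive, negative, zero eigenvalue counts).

step 0: pivot -2 → sign −
step 1: pivot -3 → sign −
step 2: pivot -1/2 → sign −
step 3: pivot 2 → sign +
signature = (1, 3, 0)

Answer: (1, 3, 0)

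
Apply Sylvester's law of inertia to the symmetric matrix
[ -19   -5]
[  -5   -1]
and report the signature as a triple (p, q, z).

step 0: pivot -19 → sign −
step 1: pivot 6/19 → sign +
signature = (1, 1, 0)

Answer: (1, 1, 0)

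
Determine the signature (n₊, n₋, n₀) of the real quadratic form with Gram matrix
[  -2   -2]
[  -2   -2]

step 0: pivot -2 → sign −
step 1: row/col 1 already zero → sign 0
signature = (0, 1, 1)

Answer: (0, 1, 1)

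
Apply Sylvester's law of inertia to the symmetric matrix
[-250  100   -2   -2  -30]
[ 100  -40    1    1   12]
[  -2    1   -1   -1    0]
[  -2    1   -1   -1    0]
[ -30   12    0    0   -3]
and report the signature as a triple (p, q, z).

step 0: pivot -250 → sign −
step 1: pivot -123/125 → sign −
step 2: pivot 5/123 → sign +
step 3: pivot 3/5 → sign +
step 4: row/col 4 already zero → sign 0
signature = (2, 2, 1)

Answer: (2, 2, 1)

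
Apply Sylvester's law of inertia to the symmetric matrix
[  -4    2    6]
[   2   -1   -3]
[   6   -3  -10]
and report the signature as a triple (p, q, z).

step 0: pivot -4 → sign −
step 1: pivot -1 → sign −
step 2: row/col 2 already zero → sign 0
signature = (0, 2, 1)

Answer: (0, 2, 1)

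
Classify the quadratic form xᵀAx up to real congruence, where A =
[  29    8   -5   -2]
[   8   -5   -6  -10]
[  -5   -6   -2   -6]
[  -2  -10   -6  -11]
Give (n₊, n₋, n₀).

Answer: (3, 1, 0)

Derivation:
step 0: pivot 29 → sign +
step 1: pivot -209/29 → sign −
step 2: pivot 21/209 → sign +
step 3: pivot 3/7 → sign +
signature = (3, 1, 0)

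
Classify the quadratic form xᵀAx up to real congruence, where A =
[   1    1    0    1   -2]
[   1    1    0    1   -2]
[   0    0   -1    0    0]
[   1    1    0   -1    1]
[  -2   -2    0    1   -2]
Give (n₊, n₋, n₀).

step 0: pivot 1 → sign +
step 1: pivot -1 → sign −
step 2: pivot -2 → sign −
step 3: pivot -3/2 → sign −
step 4: row/col 4 already zero → sign 0
signature = (1, 3, 1)

Answer: (1, 3, 1)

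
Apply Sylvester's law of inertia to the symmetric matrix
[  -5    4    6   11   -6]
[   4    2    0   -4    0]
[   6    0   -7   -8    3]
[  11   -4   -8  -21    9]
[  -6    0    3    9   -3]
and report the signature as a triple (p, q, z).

Answer: (1, 4, 0)

Derivation:
step 0: pivot -5 → sign −
step 1: pivot 26/5 → sign +
step 2: pivot -55/13 → sign −
step 3: pivot -12/11 → sign −
step 4: pivot -3/20 → sign −
signature = (1, 4, 0)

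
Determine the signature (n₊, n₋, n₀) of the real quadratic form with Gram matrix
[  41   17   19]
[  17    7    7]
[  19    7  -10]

Answer: (1, 2, 0)

Derivation:
step 0: pivot 41 → sign +
step 1: pivot -2/41 → sign −
step 2: pivot -3 → sign −
signature = (1, 2, 0)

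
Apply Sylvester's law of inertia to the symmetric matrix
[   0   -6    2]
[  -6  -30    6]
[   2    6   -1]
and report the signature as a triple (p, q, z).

Answer: (1, 2, 0)

Derivation:
step 0: pivot -30 → sign −
step 1: pivot 6/5 → sign +
step 2: pivot -1/3 → sign −
signature = (1, 2, 0)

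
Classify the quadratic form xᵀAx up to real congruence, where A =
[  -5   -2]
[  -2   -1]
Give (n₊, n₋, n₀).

Answer: (0, 2, 0)

Derivation:
step 0: pivot -5 → sign −
step 1: pivot -1/5 → sign −
signature = (0, 2, 0)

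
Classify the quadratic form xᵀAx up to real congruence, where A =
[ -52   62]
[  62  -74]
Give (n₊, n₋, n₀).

step 0: pivot -52 → sign −
step 1: pivot -1/13 → sign −
signature = (0, 2, 0)

Answer: (0, 2, 0)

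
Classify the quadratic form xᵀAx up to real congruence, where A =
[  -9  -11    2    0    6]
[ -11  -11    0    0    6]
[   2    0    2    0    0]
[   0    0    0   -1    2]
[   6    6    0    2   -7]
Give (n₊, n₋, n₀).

step 0: pivot -9 → sign −
step 1: pivot 22/9 → sign +
step 2: pivot -1 → sign −
step 3: pivot 3/11 → sign +
step 4: row/col 4 already zero → sign 0
signature = (2, 2, 1)

Answer: (2, 2, 1)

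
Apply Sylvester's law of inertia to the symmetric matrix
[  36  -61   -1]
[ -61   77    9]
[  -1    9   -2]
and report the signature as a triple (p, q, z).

Answer: (1, 2, 0)

Derivation:
step 0: pivot 36 → sign +
step 1: pivot -949/36 → sign −
step 2: pivot -3/949 → sign −
signature = (1, 2, 0)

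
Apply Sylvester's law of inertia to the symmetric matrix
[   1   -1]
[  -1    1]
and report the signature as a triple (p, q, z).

Answer: (1, 0, 1)

Derivation:
step 0: pivot 1 → sign +
step 1: row/col 1 already zero → sign 0
signature = (1, 0, 1)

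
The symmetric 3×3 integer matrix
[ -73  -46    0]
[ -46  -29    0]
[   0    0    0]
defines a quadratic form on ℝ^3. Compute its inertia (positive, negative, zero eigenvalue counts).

Answer: (0, 2, 1)

Derivation:
step 0: pivot -73 → sign −
step 1: pivot -1/73 → sign −
step 2: row/col 2 already zero → sign 0
signature = (0, 2, 1)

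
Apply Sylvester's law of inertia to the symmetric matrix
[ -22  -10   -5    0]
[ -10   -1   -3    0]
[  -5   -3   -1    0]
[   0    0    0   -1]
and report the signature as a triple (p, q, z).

Answer: (1, 3, 0)

Derivation:
step 0: pivot -22 → sign −
step 1: pivot 39/11 → sign +
step 2: pivot -1/78 → sign −
step 3: pivot -1 → sign −
signature = (1, 3, 0)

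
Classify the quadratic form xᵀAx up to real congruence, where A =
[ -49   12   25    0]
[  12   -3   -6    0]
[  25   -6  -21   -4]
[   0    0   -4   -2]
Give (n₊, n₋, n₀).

Answer: (0, 3, 1)

Derivation:
step 0: pivot -49 → sign −
step 1: pivot -3/49 → sign −
step 2: pivot -8 → sign −
step 3: row/col 3 already zero → sign 0
signature = (0, 3, 1)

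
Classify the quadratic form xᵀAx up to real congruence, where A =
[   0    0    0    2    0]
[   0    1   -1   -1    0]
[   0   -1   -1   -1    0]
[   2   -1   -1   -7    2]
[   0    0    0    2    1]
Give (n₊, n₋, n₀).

step 0: pivot 1 → sign +
step 1: pivot -2 → sign −
step 2: pivot -6 → sign −
step 3: pivot 2/3 → sign +
step 4: pivot 1 → sign +
signature = (3, 2, 0)

Answer: (3, 2, 0)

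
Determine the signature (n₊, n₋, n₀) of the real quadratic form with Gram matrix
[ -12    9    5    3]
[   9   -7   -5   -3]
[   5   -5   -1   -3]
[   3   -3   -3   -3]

step 0: pivot -12 → sign −
step 1: pivot -1/4 → sign −
step 2: pivot 22/3 → sign +
step 3: pivot -6/11 → sign −
signature = (1, 3, 0)

Answer: (1, 3, 0)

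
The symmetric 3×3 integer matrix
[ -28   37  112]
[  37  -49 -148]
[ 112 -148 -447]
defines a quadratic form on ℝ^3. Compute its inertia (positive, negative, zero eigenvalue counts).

step 0: pivot -28 → sign −
step 1: pivot -3/28 → sign −
step 2: pivot 1 → sign +
signature = (1, 2, 0)

Answer: (1, 2, 0)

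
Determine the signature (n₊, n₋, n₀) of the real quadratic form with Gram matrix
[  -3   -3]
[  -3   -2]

Answer: (1, 1, 0)

Derivation:
step 0: pivot -3 → sign −
step 1: pivot 1 → sign +
signature = (1, 1, 0)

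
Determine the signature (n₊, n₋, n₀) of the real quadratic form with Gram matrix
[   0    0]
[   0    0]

Answer: (0, 0, 2)

Derivation:
step 0: row/col 0 already zero → sign 0
step 1: row/col 1 already zero → sign 0
signature = (0, 0, 2)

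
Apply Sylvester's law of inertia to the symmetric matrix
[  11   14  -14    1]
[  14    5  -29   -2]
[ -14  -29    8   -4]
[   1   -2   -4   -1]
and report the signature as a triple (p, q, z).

Answer: (1, 2, 1)

Derivation:
step 0: pivot 11 → sign +
step 1: pivot -141/11 → sign −
step 2: pivot -3/47 → sign −
step 3: row/col 3 already zero → sign 0
signature = (1, 2, 1)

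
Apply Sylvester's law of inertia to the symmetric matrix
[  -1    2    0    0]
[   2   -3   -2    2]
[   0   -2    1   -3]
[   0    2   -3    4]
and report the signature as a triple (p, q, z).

step 0: pivot -1 → sign −
step 1: pivot 1 → sign +
step 2: pivot -3 → sign −
step 3: pivot 1/3 → sign +
signature = (2, 2, 0)

Answer: (2, 2, 0)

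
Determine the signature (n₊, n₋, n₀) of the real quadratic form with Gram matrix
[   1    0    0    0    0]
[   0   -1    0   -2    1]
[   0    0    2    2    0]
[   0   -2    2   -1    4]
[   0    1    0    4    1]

Answer: (3, 2, 0)

Derivation:
step 0: pivot 1 → sign +
step 1: pivot -1 → sign −
step 2: pivot 2 → sign +
step 3: pivot 1 → sign +
step 4: pivot -2 → sign −
signature = (3, 2, 0)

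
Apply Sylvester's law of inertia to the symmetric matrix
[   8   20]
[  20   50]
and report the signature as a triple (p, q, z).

step 0: pivot 8 → sign +
step 1: row/col 1 already zero → sign 0
signature = (1, 0, 1)

Answer: (1, 0, 1)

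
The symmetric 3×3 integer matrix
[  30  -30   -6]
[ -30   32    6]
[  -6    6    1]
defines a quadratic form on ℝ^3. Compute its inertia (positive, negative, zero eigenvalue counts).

Answer: (2, 1, 0)

Derivation:
step 0: pivot 30 → sign +
step 1: pivot 2 → sign +
step 2: pivot -1/5 → sign −
signature = (2, 1, 0)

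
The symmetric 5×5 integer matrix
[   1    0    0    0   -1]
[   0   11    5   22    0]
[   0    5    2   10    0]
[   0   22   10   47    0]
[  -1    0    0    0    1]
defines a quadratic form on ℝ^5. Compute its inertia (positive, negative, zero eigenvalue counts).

Answer: (3, 1, 1)

Derivation:
step 0: pivot 1 → sign +
step 1: pivot 11 → sign +
step 2: pivot -3/11 → sign −
step 3: pivot 3 → sign +
step 4: row/col 4 already zero → sign 0
signature = (3, 1, 1)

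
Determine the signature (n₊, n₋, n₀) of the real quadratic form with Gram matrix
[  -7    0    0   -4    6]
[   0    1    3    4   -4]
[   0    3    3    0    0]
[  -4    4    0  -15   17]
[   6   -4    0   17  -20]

Answer: (1, 4, 0)

Derivation:
step 0: pivot -7 → sign −
step 1: pivot 1 → sign +
step 2: pivot -6 → sign −
step 3: pivot -33/7 → sign −
step 4: pivot -3/11 → sign −
signature = (1, 4, 0)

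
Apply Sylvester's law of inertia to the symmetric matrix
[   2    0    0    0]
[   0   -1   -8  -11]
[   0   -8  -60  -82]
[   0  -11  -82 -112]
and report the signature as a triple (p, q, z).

Answer: (2, 1, 1)

Derivation:
step 0: pivot 2 → sign +
step 1: pivot -1 → sign −
step 2: pivot 4 → sign +
step 3: row/col 3 already zero → sign 0
signature = (2, 1, 1)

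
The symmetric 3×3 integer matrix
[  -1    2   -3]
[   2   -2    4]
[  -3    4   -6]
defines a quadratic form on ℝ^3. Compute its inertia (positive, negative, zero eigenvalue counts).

Answer: (2, 1, 0)

Derivation:
step 0: pivot -1 → sign −
step 1: pivot 2 → sign +
step 2: pivot 1 → sign +
signature = (2, 1, 0)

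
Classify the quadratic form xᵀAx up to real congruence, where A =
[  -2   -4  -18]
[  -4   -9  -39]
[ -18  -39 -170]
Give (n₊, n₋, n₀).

step 0: pivot -2 → sign −
step 1: pivot -1 → sign −
step 2: pivot 1 → sign +
signature = (1, 2, 0)

Answer: (1, 2, 0)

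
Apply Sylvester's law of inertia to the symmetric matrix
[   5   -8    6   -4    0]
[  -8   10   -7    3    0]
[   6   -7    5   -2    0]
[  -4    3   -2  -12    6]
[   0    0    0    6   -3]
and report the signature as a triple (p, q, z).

Answer: (3, 2, 0)

Derivation:
step 0: pivot 5 → sign +
step 1: pivot -14/5 → sign −
step 2: pivot 3/14 → sign +
step 3: pivot -35/3 → sign −
step 4: pivot 3/35 → sign +
signature = (3, 2, 0)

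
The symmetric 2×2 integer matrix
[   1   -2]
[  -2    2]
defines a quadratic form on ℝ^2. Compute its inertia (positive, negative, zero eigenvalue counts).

Answer: (1, 1, 0)

Derivation:
step 0: pivot 1 → sign +
step 1: pivot -2 → sign −
signature = (1, 1, 0)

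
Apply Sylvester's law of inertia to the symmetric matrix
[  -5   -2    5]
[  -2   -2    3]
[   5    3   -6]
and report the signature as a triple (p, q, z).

Answer: (0, 3, 0)

Derivation:
step 0: pivot -5 → sign −
step 1: pivot -6/5 → sign −
step 2: pivot -1/6 → sign −
signature = (0, 3, 0)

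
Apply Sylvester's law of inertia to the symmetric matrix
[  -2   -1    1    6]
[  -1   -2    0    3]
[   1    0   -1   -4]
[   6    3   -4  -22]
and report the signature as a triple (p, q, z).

Answer: (0, 4, 0)

Derivation:
step 0: pivot -2 → sign −
step 1: pivot -3/2 → sign −
step 2: pivot -1/3 → sign −
step 3: pivot -1 → sign −
signature = (0, 4, 0)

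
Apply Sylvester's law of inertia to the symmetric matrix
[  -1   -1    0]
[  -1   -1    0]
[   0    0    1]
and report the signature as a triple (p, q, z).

Answer: (1, 1, 1)

Derivation:
step 0: pivot -1 → sign −
step 1: pivot 1 → sign +
step 2: row/col 2 already zero → sign 0
signature = (1, 1, 1)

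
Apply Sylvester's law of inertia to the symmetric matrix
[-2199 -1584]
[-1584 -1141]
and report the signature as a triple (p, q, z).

Answer: (0, 2, 0)

Derivation:
step 0: pivot -2199 → sign −
step 1: pivot -1/733 → sign −
signature = (0, 2, 0)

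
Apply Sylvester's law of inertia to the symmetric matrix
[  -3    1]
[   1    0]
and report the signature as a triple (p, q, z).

Answer: (1, 1, 0)

Derivation:
step 0: pivot -3 → sign −
step 1: pivot 1/3 → sign +
signature = (1, 1, 0)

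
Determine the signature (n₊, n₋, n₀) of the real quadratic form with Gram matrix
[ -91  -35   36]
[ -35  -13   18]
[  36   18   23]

step 0: pivot -91 → sign −
step 1: pivot 6/13 → sign +
step 2: pivot -1/7 → sign −
signature = (1, 2, 0)

Answer: (1, 2, 0)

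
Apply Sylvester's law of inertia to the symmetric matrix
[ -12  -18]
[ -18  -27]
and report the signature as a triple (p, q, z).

Answer: (0, 1, 1)

Derivation:
step 0: pivot -12 → sign −
step 1: row/col 1 already zero → sign 0
signature = (0, 1, 1)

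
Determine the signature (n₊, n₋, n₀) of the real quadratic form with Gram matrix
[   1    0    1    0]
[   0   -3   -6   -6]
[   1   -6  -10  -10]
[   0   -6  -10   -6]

step 0: pivot 1 → sign +
step 1: pivot -3 → sign −
step 2: pivot 1 → sign +
step 3: pivot 2 → sign +
signature = (3, 1, 0)

Answer: (3, 1, 0)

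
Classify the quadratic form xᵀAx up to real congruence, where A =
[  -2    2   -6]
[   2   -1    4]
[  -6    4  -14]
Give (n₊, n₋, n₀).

step 0: pivot -2 → sign −
step 1: pivot 1 → sign +
step 2: row/col 2 already zero → sign 0
signature = (1, 1, 1)

Answer: (1, 1, 1)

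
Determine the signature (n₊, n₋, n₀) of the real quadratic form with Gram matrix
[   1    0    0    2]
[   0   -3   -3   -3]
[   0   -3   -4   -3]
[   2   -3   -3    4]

Answer: (2, 2, 0)

Derivation:
step 0: pivot 1 → sign +
step 1: pivot -3 → sign −
step 2: pivot -1 → sign −
step 3: pivot 3 → sign +
signature = (2, 2, 0)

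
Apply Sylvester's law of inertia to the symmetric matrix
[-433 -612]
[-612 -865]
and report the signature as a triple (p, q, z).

Answer: (0, 2, 0)

Derivation:
step 0: pivot -433 → sign −
step 1: pivot -1/433 → sign −
signature = (0, 2, 0)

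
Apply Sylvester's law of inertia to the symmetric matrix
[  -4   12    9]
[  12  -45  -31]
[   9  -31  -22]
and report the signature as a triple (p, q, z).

step 0: pivot -4 → sign −
step 1: pivot -9 → sign −
step 2: pivot 1/36 → sign +
signature = (1, 2, 0)

Answer: (1, 2, 0)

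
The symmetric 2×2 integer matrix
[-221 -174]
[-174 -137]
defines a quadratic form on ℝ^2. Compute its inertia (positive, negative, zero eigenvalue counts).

Answer: (0, 2, 0)

Derivation:
step 0: pivot -221 → sign −
step 1: pivot -1/221 → sign −
signature = (0, 2, 0)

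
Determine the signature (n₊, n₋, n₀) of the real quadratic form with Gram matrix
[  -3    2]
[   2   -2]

Answer: (0, 2, 0)

Derivation:
step 0: pivot -3 → sign −
step 1: pivot -2/3 → sign −
signature = (0, 2, 0)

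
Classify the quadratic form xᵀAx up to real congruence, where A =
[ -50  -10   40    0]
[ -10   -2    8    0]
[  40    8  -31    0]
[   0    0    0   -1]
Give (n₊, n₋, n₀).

step 0: pivot -50 → sign −
step 1: pivot 1 → sign +
step 2: pivot -1 → sign −
step 3: row/col 3 already zero → sign 0
signature = (1, 2, 1)

Answer: (1, 2, 1)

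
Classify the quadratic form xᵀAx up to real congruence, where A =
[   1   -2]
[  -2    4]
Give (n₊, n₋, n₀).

Answer: (1, 0, 1)

Derivation:
step 0: pivot 1 → sign +
step 1: row/col 1 already zero → sign 0
signature = (1, 0, 1)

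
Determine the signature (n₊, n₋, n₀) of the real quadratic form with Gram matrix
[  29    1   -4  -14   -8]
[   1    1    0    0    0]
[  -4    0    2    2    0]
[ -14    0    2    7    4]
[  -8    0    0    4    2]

Answer: (3, 1, 1)

Derivation:
step 0: pivot 29 → sign +
step 1: pivot 28/29 → sign +
step 2: pivot 10/7 → sign +
step 3: pivot -6/5 → sign −
step 4: row/col 4 already zero → sign 0
signature = (3, 1, 1)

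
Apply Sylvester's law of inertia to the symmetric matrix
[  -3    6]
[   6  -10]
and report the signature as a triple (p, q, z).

step 0: pivot -3 → sign −
step 1: pivot 2 → sign +
signature = (1, 1, 0)

Answer: (1, 1, 0)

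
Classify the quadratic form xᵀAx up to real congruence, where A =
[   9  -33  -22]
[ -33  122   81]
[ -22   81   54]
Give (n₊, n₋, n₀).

step 0: pivot 9 → sign +
step 1: pivot 1 → sign +
step 2: pivot 1/9 → sign +
signature = (3, 0, 0)

Answer: (3, 0, 0)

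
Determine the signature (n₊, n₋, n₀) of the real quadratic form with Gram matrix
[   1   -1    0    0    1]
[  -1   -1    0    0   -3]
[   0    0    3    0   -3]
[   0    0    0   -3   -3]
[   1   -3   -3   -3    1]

Answer: (3, 2, 0)

Derivation:
step 0: pivot 1 → sign +
step 1: pivot -2 → sign −
step 2: pivot 3 → sign +
step 3: pivot -3 → sign −
step 4: pivot 2 → sign +
signature = (3, 2, 0)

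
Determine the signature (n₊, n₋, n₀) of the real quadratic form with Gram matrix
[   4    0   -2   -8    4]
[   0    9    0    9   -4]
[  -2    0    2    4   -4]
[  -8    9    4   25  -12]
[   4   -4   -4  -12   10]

Answer: (4, 0, 1)

Derivation:
step 0: pivot 4 → sign +
step 1: pivot 9 → sign +
step 2: pivot 1 → sign +
step 3: pivot 2/9 → sign +
step 4: row/col 4 already zero → sign 0
signature = (4, 0, 1)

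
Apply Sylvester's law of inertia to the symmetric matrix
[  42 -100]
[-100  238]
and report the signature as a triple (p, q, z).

Answer: (1, 1, 0)

Derivation:
step 0: pivot 42 → sign +
step 1: pivot -2/21 → sign −
signature = (1, 1, 0)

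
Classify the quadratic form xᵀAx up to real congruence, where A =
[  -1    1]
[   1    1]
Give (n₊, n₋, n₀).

Answer: (1, 1, 0)

Derivation:
step 0: pivot -1 → sign −
step 1: pivot 2 → sign +
signature = (1, 1, 0)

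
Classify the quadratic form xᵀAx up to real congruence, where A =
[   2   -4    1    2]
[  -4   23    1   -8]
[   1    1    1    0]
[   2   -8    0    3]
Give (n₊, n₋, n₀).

step 0: pivot 2 → sign +
step 1: pivot 15 → sign +
step 2: pivot -1/10 → sign −
step 3: pivot 1/3 → sign +
signature = (3, 1, 0)

Answer: (3, 1, 0)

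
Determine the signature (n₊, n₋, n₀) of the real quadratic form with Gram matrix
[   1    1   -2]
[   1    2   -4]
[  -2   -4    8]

step 0: pivot 1 → sign +
step 1: pivot 1 → sign +
step 2: row/col 2 already zero → sign 0
signature = (2, 0, 1)

Answer: (2, 0, 1)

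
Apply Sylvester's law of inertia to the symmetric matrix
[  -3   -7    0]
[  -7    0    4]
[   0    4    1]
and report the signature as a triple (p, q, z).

step 0: pivot -3 → sign −
step 1: pivot 49/3 → sign +
step 2: pivot 1/49 → sign +
signature = (2, 1, 0)

Answer: (2, 1, 0)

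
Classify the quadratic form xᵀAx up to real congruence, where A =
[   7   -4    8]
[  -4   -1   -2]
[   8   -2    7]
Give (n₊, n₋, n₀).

Answer: (1, 2, 0)

Derivation:
step 0: pivot 7 → sign +
step 1: pivot -23/7 → sign −
step 2: pivot -3/23 → sign −
signature = (1, 2, 0)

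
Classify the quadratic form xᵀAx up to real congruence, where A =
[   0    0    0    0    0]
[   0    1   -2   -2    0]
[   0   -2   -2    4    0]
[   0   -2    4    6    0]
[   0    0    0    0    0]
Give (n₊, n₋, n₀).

Answer: (2, 1, 2)

Derivation:
step 0: pivot 1 → sign +
step 1: pivot -6 → sign −
step 2: pivot 2 → sign +
step 3: row/col 3 already zero → sign 0
step 4: row/col 4 already zero → sign 0
signature = (2, 1, 2)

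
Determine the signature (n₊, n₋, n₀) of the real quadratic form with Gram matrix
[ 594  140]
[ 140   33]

step 0: pivot 594 → sign +
step 1: pivot 1/297 → sign +
signature = (2, 0, 0)

Answer: (2, 0, 0)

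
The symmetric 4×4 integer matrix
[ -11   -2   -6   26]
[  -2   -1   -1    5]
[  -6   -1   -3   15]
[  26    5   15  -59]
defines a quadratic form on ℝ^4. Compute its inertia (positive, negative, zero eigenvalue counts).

Answer: (1, 2, 1)

Derivation:
step 0: pivot -11 → sign −
step 1: pivot -7/11 → sign −
step 2: pivot 2/7 → sign +
step 3: row/col 3 already zero → sign 0
signature = (1, 2, 1)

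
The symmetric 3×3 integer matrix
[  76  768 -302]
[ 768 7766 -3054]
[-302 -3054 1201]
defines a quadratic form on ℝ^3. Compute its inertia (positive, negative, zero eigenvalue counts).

Answer: (2, 0, 1)

Derivation:
step 0: pivot 76 → sign +
step 1: pivot 98/19 → sign +
step 2: row/col 2 already zero → sign 0
signature = (2, 0, 1)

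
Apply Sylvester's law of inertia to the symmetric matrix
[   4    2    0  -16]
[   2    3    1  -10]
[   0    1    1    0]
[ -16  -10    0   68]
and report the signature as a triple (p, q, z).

step 0: pivot 4 → sign +
step 1: pivot 2 → sign +
step 2: pivot 1/2 → sign +
step 3: row/col 3 already zero → sign 0
signature = (3, 0, 1)

Answer: (3, 0, 1)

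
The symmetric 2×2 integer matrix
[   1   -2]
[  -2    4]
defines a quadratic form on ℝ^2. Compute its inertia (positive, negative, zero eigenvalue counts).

Answer: (1, 0, 1)

Derivation:
step 0: pivot 1 → sign +
step 1: row/col 1 already zero → sign 0
signature = (1, 0, 1)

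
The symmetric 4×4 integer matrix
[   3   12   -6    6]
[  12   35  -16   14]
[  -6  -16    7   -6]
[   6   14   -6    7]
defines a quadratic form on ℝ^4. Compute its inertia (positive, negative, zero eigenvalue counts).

Answer: (2, 2, 0)

Derivation:
step 0: pivot 3 → sign +
step 1: pivot -13 → sign −
step 2: pivot -1/13 → sign −
step 3: pivot 3 → sign +
signature = (2, 2, 0)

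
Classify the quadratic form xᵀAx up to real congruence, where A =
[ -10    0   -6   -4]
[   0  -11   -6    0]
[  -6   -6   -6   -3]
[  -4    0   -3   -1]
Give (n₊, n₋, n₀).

step 0: pivot -10 → sign −
step 1: pivot -11 → sign −
step 2: pivot 48/55 → sign +
step 3: pivot 3/16 → sign +
signature = (2, 2, 0)

Answer: (2, 2, 0)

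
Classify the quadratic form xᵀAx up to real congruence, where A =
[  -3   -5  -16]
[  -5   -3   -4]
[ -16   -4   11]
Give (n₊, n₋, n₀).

Answer: (1, 1, 1)

Derivation:
step 0: pivot -3 → sign −
step 1: pivot 16/3 → sign +
step 2: row/col 2 already zero → sign 0
signature = (1, 1, 1)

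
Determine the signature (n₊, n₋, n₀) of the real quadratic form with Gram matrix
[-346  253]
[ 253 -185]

Answer: (0, 2, 0)

Derivation:
step 0: pivot -346 → sign −
step 1: pivot -1/346 → sign −
signature = (0, 2, 0)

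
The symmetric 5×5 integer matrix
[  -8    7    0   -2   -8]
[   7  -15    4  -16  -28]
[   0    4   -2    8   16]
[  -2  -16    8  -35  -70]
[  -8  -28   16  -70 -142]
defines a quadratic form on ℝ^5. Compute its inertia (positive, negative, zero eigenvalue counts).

Answer: (2, 3, 0)

Derivation:
step 0: pivot -8 → sign −
step 1: pivot -71/8 → sign −
step 2: pivot -14/71 → sign −
step 3: pivot 1 → sign +
step 4: pivot 2/7 → sign +
signature = (2, 3, 0)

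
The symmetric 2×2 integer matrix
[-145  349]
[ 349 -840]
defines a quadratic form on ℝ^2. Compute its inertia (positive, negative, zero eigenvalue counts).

Answer: (1, 1, 0)

Derivation:
step 0: pivot -145 → sign −
step 1: pivot 1/145 → sign +
signature = (1, 1, 0)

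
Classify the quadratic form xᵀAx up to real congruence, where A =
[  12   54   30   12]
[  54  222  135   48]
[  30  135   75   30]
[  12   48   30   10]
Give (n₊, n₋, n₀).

Answer: (1, 2, 1)

Derivation:
step 0: pivot 12 → sign +
step 1: pivot -21 → sign −
step 2: pivot -2/7 → sign −
step 3: row/col 3 already zero → sign 0
signature = (1, 2, 1)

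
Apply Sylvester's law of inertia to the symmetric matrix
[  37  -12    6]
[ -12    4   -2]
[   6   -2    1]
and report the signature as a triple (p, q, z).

Answer: (2, 0, 1)

Derivation:
step 0: pivot 37 → sign +
step 1: pivot 4/37 → sign +
step 2: row/col 2 already zero → sign 0
signature = (2, 0, 1)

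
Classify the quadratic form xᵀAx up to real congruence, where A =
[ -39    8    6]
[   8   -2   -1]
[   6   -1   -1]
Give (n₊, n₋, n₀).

Answer: (1, 2, 0)

Derivation:
step 0: pivot -39 → sign −
step 1: pivot -14/39 → sign −
step 2: pivot 1/14 → sign +
signature = (1, 2, 0)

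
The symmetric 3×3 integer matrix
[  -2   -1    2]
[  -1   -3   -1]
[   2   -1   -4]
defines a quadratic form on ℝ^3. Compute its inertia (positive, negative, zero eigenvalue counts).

Answer: (0, 3, 0)

Derivation:
step 0: pivot -2 → sign −
step 1: pivot -5/2 → sign −
step 2: pivot -2/5 → sign −
signature = (0, 3, 0)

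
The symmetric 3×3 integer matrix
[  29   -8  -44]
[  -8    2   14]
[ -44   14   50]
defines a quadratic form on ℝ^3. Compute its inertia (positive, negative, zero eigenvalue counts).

Answer: (1, 1, 1)

Derivation:
step 0: pivot 29 → sign +
step 1: pivot -6/29 → sign −
step 2: row/col 2 already zero → sign 0
signature = (1, 1, 1)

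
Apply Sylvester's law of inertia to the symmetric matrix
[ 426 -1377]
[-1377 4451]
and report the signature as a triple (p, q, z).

Answer: (1, 1, 0)

Derivation:
step 0: pivot 426 → sign +
step 1: pivot -1/142 → sign −
signature = (1, 1, 0)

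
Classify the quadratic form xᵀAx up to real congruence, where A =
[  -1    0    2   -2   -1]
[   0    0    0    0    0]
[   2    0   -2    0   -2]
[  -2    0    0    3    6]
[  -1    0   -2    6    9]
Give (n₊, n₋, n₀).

Answer: (2, 2, 1)

Derivation:
step 0: pivot -1 → sign −
step 1: pivot 2 → sign +
step 2: pivot -1 → sign −
step 3: pivot 2 → sign +
step 4: row/col 4 already zero → sign 0
signature = (2, 2, 1)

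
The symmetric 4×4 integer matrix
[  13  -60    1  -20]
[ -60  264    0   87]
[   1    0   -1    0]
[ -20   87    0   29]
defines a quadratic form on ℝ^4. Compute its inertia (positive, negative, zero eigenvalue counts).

Answer: (3, 1, 0)

Derivation:
step 0: pivot 13 → sign +
step 1: pivot -168/13 → sign −
step 2: pivot 4/7 → sign +
step 3: pivot 3/16 → sign +
signature = (3, 1, 0)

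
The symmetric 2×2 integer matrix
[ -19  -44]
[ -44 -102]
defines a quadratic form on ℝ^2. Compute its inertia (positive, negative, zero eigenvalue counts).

step 0: pivot -19 → sign −
step 1: pivot -2/19 → sign −
signature = (0, 2, 0)

Answer: (0, 2, 0)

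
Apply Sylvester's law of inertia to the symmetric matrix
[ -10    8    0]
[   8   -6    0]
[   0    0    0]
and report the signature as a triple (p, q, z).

Answer: (1, 1, 1)

Derivation:
step 0: pivot -10 → sign −
step 1: pivot 2/5 → sign +
step 2: row/col 2 already zero → sign 0
signature = (1, 1, 1)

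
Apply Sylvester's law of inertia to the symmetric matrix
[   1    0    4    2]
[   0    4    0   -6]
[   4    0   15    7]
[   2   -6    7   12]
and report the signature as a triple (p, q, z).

Answer: (2, 1, 1)

Derivation:
step 0: pivot 1 → sign +
step 1: pivot 4 → sign +
step 2: pivot -1 → sign −
step 3: row/col 3 already zero → sign 0
signature = (2, 1, 1)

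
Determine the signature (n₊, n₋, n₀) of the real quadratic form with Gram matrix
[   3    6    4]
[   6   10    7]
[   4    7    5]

Answer: (2, 1, 0)

Derivation:
step 0: pivot 3 → sign +
step 1: pivot -2 → sign −
step 2: pivot 1/6 → sign +
signature = (2, 1, 0)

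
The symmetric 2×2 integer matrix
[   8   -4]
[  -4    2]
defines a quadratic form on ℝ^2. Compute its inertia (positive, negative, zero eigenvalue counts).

Answer: (1, 0, 1)

Derivation:
step 0: pivot 8 → sign +
step 1: row/col 1 already zero → sign 0
signature = (1, 0, 1)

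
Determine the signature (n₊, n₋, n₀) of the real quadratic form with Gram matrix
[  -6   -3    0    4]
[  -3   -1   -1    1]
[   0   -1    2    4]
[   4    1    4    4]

Answer: (2, 2, 0)

Derivation:
step 0: pivot -6 → sign −
step 1: pivot 1/2 → sign +
step 2: pivot 14/3 → sign +
step 3: pivot -6/7 → sign −
signature = (2, 2, 0)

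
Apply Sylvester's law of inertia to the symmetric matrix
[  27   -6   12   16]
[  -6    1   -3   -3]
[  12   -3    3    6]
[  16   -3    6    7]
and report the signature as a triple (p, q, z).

Answer: (1, 3, 0)

Derivation:
step 0: pivot 27 → sign +
step 1: pivot -1/3 → sign −
step 2: pivot -2 → sign −
step 3: pivot -1/6 → sign −
signature = (1, 3, 0)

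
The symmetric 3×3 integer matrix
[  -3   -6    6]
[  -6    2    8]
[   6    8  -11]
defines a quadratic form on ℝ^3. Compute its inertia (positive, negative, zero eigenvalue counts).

Answer: (1, 2, 0)

Derivation:
step 0: pivot -3 → sign −
step 1: pivot 14 → sign +
step 2: pivot -1/7 → sign −
signature = (1, 2, 0)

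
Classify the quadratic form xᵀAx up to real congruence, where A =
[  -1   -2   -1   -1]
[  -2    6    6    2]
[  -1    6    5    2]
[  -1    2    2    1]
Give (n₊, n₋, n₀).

step 0: pivot -1 → sign −
step 1: pivot 10 → sign +
step 2: pivot -2/5 → sign −
step 3: pivot 1/2 → sign +
signature = (2, 2, 0)

Answer: (2, 2, 0)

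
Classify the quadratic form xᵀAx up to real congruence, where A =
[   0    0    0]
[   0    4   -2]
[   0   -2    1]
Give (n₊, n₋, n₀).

Answer: (1, 0, 2)

Derivation:
step 0: pivot 4 → sign +
step 1: row/col 1 already zero → sign 0
step 2: row/col 2 already zero → sign 0
signature = (1, 0, 2)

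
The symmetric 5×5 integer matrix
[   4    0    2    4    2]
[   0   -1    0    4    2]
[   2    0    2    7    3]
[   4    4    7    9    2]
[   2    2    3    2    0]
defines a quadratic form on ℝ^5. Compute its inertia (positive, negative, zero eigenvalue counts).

step 0: pivot 4 → sign +
step 1: pivot -1 → sign −
step 2: pivot 1 → sign +
step 3: pivot -4 → sign −
step 4: row/col 4 already zero → sign 0
signature = (2, 2, 1)

Answer: (2, 2, 1)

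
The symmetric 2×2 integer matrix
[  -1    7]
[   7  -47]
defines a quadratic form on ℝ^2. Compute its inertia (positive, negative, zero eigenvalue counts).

step 0: pivot -1 → sign −
step 1: pivot 2 → sign +
signature = (1, 1, 0)

Answer: (1, 1, 0)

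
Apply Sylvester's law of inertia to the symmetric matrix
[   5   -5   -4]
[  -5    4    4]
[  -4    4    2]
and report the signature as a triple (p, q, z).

step 0: pivot 5 → sign +
step 1: pivot -1 → sign −
step 2: pivot -6/5 → sign −
signature = (1, 2, 0)

Answer: (1, 2, 0)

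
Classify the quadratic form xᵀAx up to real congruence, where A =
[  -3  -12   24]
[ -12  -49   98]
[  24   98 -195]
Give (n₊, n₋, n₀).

Answer: (1, 2, 0)

Derivation:
step 0: pivot -3 → sign −
step 1: pivot -1 → sign −
step 2: pivot 1 → sign +
signature = (1, 2, 0)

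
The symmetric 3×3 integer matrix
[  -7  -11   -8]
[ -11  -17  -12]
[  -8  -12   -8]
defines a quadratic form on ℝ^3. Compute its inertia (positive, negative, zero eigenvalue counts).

step 0: pivot -7 → sign −
step 1: pivot 2/7 → sign +
step 2: row/col 2 already zero → sign 0
signature = (1, 1, 1)

Answer: (1, 1, 1)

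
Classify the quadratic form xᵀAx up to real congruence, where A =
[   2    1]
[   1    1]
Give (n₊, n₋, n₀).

step 0: pivot 2 → sign +
step 1: pivot 1/2 → sign +
signature = (2, 0, 0)

Answer: (2, 0, 0)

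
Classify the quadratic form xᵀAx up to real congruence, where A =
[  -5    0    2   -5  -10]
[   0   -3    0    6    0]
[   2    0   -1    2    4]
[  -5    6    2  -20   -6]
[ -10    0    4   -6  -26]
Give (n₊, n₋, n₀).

Answer: (0, 5, 0)

Derivation:
step 0: pivot -5 → sign −
step 1: pivot -3 → sign −
step 2: pivot -1/5 → sign −
step 3: pivot -3 → sign −
step 4: pivot -2/3 → sign −
signature = (0, 5, 0)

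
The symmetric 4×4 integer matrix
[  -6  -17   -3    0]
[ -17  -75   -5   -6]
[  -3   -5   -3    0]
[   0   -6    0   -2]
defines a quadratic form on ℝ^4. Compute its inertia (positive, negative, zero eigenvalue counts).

step 0: pivot -6 → sign −
step 1: pivot -161/6 → sign −
step 2: pivot -24/23 → sign −
step 3: pivot -1/14 → sign −
signature = (0, 4, 0)

Answer: (0, 4, 0)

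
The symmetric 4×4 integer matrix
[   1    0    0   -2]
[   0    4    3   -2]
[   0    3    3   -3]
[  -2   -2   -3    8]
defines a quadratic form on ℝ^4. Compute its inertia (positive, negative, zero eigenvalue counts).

Answer: (3, 0, 1)

Derivation:
step 0: pivot 1 → sign +
step 1: pivot 4 → sign +
step 2: pivot 3/4 → sign +
step 3: row/col 3 already zero → sign 0
signature = (3, 0, 1)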